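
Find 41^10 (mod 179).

85

Using repeated squaring:
10 in binary is 1010, i.e. 10 = 8 + 2.
41^1 ≡ 41 (mod 179)
41^2 ≡ 41^2 = 1681 ≡ 70 (mod 179)
41^4 ≡ 70^2 = 4900 ≡ 67 (mod 179)
41^8 ≡ 67^2 = 4489 ≡ 14 (mod 179)
41^10 = 41^8 * 41^2 ≡ 14 * 70 (mod 179).
14 * 70 = 980 ≡ 85 (mod 179).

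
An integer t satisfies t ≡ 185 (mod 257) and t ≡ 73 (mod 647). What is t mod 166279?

53127

257⁻¹ mod 647: 257·287 ≡ 1 (mod 647), so 257⁻¹ ≡ 287.
t = 185 + 257·((73 − 185)·287 mod 647) = 185 + 257·206 = 53127.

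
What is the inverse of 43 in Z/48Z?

Run the extended Euclidean algorithm:
48 = 1·43 + 5
43 = 8·5 + 3
5 = 1·3 + 2
3 = 1·2 + 1
2 = 2·1 + 0
gcd(43, 48) = 1, so the inverse exists.
Back-substitute for 1:
1 = 1·3 − 1·2
  = −1·5 + 2·3
  = 2·43 − 17·5
  = −17·48 + 19·43
So 43⁻¹ ≡ 19 (mod 48).

19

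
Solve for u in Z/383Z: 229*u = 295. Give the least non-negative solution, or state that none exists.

gcd(229, 383) = 1, so a unique solution mod 383 exists.
229⁻¹ ≡ 286 (mod 383).
u ≡ 286*295 ≡ 110 (mod 383).

110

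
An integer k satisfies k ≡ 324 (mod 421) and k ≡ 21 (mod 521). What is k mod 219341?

126624

421⁻¹ mod 521: 421·422 ≡ 1 (mod 521), so 421⁻¹ ≡ 422.
k = 324 + 421·((21 − 324)·422 mod 521) = 324 + 421·300 = 126624.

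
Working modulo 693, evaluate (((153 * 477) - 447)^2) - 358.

153 * 477 = 72981 ≡ 216 (mod 693)
216 - 447 = -231 ≡ 462 (mod 693)
(462)^2 ≡ 0 (mod 693)
0 - 358 = -358 ≡ 335 (mod 693)

335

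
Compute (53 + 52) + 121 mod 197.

53 + 52 = 105
105 + 121 = 226 ≡ 29 (mod 197)

29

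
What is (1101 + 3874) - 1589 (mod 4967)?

1101 + 3874 = 4975 ≡ 8 (mod 4967)
8 - 1589 = -1581 ≡ 3386 (mod 4967)

3386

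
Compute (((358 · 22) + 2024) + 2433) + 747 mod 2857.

1652

358 · 22 = 7876 ≡ 2162 (mod 2857)
2162 + 2024 = 4186 ≡ 1329 (mod 2857)
1329 + 2433 = 3762 ≡ 905 (mod 2857)
905 + 747 = 1652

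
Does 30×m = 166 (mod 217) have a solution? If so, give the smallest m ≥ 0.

20

gcd(30, 217) = 1, so a unique solution mod 217 exists.
30⁻¹ ≡ 123 (mod 217).
m ≡ 123×166 ≡ 20 (mod 217).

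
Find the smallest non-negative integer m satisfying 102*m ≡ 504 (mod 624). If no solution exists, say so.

60

gcd(102, 624) = 6, and 6 | 504, so solutions exist.
Divide through by 6: 17*m mod 104 = 84.
17⁻¹ ≡ 49 (mod 104).
m ≡ 49*84 ≡ 60 (mod 104).
The smallest non-negative solution is m = 60.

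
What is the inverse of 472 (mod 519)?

By the extended Euclidean algorithm:
519 = 1*472 + 47
472 = 10*47 + 2
47 = 23*2 + 1
2 = 2*1 + 0
gcd(472, 519) = 1, so the inverse exists.
Bézout: 1 = 231*519 − 254*472.
So 472⁻¹ ≡ −254 ≡ 265 (mod 519).

265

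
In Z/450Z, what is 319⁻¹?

Run the extended Euclidean algorithm:
450 = 1×319 + 131
319 = 2×131 + 57
131 = 2×57 + 17
57 = 3×17 + 6
17 = 2×6 + 5
6 = 1×5 + 1
5 = 5×1 + 0
gcd(319, 450) = 1, so the inverse exists.
Back-substitute for 1:
1 = 1×6 − 1×5
  = −1×17 + 3×6
  = 3×57 − 10×17
  = −10×131 + 23×57
  = 23×319 − 56×131
  = −56×450 + 79×319
So 319⁻¹ ≡ 79 (mod 450).

79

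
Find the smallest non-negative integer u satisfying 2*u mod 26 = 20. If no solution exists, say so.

10

gcd(2, 26) = 2, and 2 | 20, so solutions exist.
Divide through by 2: 1*u = 10 (mod 13).
1⁻¹ ≡ 1 (mod 13).
u ≡ 1*10 ≡ 10 (mod 13).
The smallest non-negative solution is u = 10.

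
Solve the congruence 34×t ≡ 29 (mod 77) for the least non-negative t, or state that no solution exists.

gcd(34, 77) = 1, so a unique solution mod 77 exists.
34⁻¹ ≡ 34 (mod 77).
t ≡ 34×29 ≡ 62 (mod 77).

62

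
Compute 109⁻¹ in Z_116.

33

Apply the Euclidean algorithm and back-substitute:
116 = 1·109 + 7
109 = 15·7 + 4
7 = 1·4 + 3
4 = 1·3 + 1
3 = 3·1 + 0
gcd(109, 116) = 1, so the inverse exists.
Back-substitute for 1:
1 = 1·4 − 1·3
  = −1·7 + 2·4
  = 2·109 − 31·7
  = −31·116 + 33·109
So 109⁻¹ ≡ 33 (mod 116).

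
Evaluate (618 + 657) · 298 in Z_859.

618 + 657 = 1275 ≡ 416 (mod 859)
416 · 298 = 123968 ≡ 272 (mod 859)

272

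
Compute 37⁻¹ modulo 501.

325

501 = 13×37 + 20
37 = 1×20 + 17
20 = 1×17 + 3
17 = 5×3 + 2
3 = 1×2 + 1
2 = 2×1 + 0
gcd(37, 501) = 1, so the inverse exists.
Back-substitute for 1:
1 = 1×3 − 1×2
  = −1×17 + 6×3
  = 6×20 − 7×17
  = −7×37 + 13×20
  = 13×501 − 176×37
So 37⁻¹ ≡ −176 ≡ 325 (mod 501).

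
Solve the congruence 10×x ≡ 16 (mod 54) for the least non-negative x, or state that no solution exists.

7

gcd(10, 54) = 2, and 2 | 16, so solutions exist.
Divide through by 2: 5×x mod 27 = 8.
5⁻¹ ≡ 11 (mod 27).
x ≡ 11×8 ≡ 7 (mod 27).
The smallest non-negative solution is x = 7.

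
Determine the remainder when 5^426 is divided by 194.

109

Compute successive squares:
5^1 ≡ 5 (mod 194)
5^2 ≡ 5^2 = 25 (mod 194)
5^4 ≡ 25^2 = 625 ≡ 43 (mod 194)
5^8 ≡ 43^2 = 1849 ≡ 103 (mod 194)
5^16 ≡ 103^2 = 10609 ≡ 133 (mod 194)
5^32 ≡ 133^2 = 17689 ≡ 35 (mod 194)
5^64 ≡ 35^2 = 1225 ≡ 61 (mod 194)
5^128 ≡ 61^2 = 3721 ≡ 35 (mod 194)
5^256 ≡ 35^2 = 1225 ≡ 61 (mod 194)
5^426 = 5^256 × 5^128 × 5^32 × 5^8 × 5^2 ≡ 61 × 35 × 35 × 103 × 25 (mod 194).
Accumulate the product:
61 × 35 = 2135 ≡ 1
1 × 35 = 35
35 × 103 = 3605 ≡ 113
113 × 25 = 2825 ≡ 109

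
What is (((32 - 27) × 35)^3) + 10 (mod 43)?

32 - 27 = 5
5 × 35 = 175 ≡ 3 (mod 43)
(3)^3 ≡ 27 (mod 43)
27 + 10 = 37

37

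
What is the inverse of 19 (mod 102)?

43

Run the extended Euclidean algorithm:
102 = 5×19 + 7
19 = 2×7 + 5
7 = 1×5 + 2
5 = 2×2 + 1
2 = 2×1 + 0
gcd(19, 102) = 1, so the inverse exists.
Back-substitute for 1:
1 = 1×5 − 2×2
  = −2×7 + 3×5
  = 3×19 − 8×7
  = −8×102 + 43×19
So 19⁻¹ ≡ 43 (mod 102).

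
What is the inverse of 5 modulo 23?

14

23 = 4×5 + 3
5 = 1×3 + 2
3 = 1×2 + 1
2 = 2×1 + 0
gcd(5, 23) = 1, so the inverse exists.
Back-substitute for 1:
1 = 1×3 − 1×2
  = −1×5 + 2×3
  = 2×23 − 9×5
So 5⁻¹ ≡ −9 ≡ 14 (mod 23).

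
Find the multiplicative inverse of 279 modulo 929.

929 = 3·279 + 92
279 = 3·92 + 3
92 = 30·3 + 2
3 = 1·2 + 1
2 = 2·1 + 0
gcd(279, 929) = 1, so the inverse exists.
Bézout: 1 = −94·929 + 313·279.
So 279⁻¹ ≡ 313 (mod 929).

313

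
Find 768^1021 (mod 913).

By square-and-multiply:
768^1 ≡ 768 (mod 913)
768^2 ≡ 768^2 = 589824 ≡ 26 (mod 913)
768^4 ≡ 26^2 = 676 (mod 913)
768^8 ≡ 676^2 = 456976 ≡ 476 (mod 913)
768^16 ≡ 476^2 = 226576 ≡ 152 (mod 913)
768^32 ≡ 152^2 = 23104 ≡ 279 (mod 913)
768^64 ≡ 279^2 = 77841 ≡ 236 (mod 913)
768^128 ≡ 236^2 = 55696 ≡ 3 (mod 913)
768^256 ≡ 3^2 = 9 (mod 913)
768^512 ≡ 9^2 = 81 (mod 913)
768^1021 = 768^512 * 768^256 * 768^128 * 768^64 * 768^32 * 768^16 * 768^8 * 768^4 * 768^1 ≡ 81 * 9 * 3 * 236 * 279 * 152 * 476 * 676 * 768 (mod 913).
Accumulate the product:
81 * 9 = 729
729 * 3 = 2187 ≡ 361
361 * 236 = 85196 ≡ 287
287 * 279 = 80073 ≡ 642
642 * 152 = 97584 ≡ 806
806 * 476 = 383656 ≡ 196
196 * 676 = 132496 ≡ 111
111 * 768 = 85248 ≡ 339

339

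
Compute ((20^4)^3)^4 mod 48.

16

(20)^4 ≡ 16 (mod 48)
(16)^3 ≡ 16 (mod 48)
(16)^4 ≡ 16 (mod 48)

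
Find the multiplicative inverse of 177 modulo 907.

907 = 5·177 + 22
177 = 8·22 + 1
22 = 22·1 + 0
gcd(177, 907) = 1, so the inverse exists.
Back-substitute for 1:
1 = 1·177 − 8·22
  = −8·907 + 41·177
So 177⁻¹ ≡ 41 (mod 907).

41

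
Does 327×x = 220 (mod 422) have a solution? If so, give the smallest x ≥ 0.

gcd(327, 422) = 1, so a unique solution mod 422 exists.
327⁻¹ ≡ 191 (mod 422).
x ≡ 191×220 ≡ 242 (mod 422).

242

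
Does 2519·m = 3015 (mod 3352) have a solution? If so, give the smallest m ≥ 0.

gcd(2519, 3352) = 1, so a unique solution mod 3352 exists.
2519⁻¹ ≡ 503 (mod 3352).
m ≡ 503·3015 ≡ 1441 (mod 3352).

1441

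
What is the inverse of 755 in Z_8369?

7715

8369 = 11×755 + 64
755 = 11×64 + 51
64 = 1×51 + 13
51 = 3×13 + 12
13 = 1×12 + 1
12 = 12×1 + 0
gcd(755, 8369) = 1, so the inverse exists.
Back-substitute for 1:
1 = 1×13 − 1×12
  = −1×51 + 4×13
  = 4×64 − 5×51
  = −5×755 + 59×64
  = 59×8369 − 654×755
So 755⁻¹ ≡ −654 ≡ 7715 (mod 8369).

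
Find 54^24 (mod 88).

56

24 in binary is 11000, i.e. 24 = 16 + 8.
54^1 ≡ 54 (mod 88)
54^2 ≡ 54^2 = 2916 ≡ 12 (mod 88)
54^4 ≡ 12^2 = 144 ≡ 56 (mod 88)
54^8 ≡ 56^2 = 3136 ≡ 56 (mod 88)
54^16 ≡ 56^2 = 3136 ≡ 56 (mod 88)
54^24 = 54^16 * 54^8 ≡ 56 * 56 (mod 88).
56 * 56 = 3136 ≡ 56 (mod 88).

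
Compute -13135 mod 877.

-13135 = -15·877 + 20, so -13135 ≡ 20 (mod 877).

20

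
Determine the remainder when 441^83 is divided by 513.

441^1 ≡ 441 (mod 513)
441^2 ≡ 441^2 = 194481 ≡ 54 (mod 513)
441^4 ≡ 54^2 = 2916 ≡ 351 (mod 513)
441^8 ≡ 351^2 = 123201 ≡ 81 (mod 513)
441^16 ≡ 81^2 = 6561 ≡ 405 (mod 513)
441^32 ≡ 405^2 = 164025 ≡ 378 (mod 513)
441^64 ≡ 378^2 = 142884 ≡ 270 (mod 513)
441^83 = 441^64 · 441^16 · 441^2 · 441^1 ≡ 270 · 405 · 54 · 441 (mod 513).
Accumulate the product:
270 · 405 = 109350 ≡ 81
81 · 54 = 4374 ≡ 270
270 · 441 = 119070 ≡ 54

54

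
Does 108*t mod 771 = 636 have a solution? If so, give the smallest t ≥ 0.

63

gcd(108, 771) = 3, and 3 | 636, so solutions exist.
Divide through by 3: 36*t mod 257 = 212.
36⁻¹ ≡ 50 (mod 257).
t ≡ 50*212 ≡ 63 (mod 257).
The smallest non-negative solution is t = 63.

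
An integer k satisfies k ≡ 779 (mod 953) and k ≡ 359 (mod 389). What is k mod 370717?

953⁻¹ mod 389: 953*369 ≡ 1 (mod 389), so 953⁻¹ ≡ 369.
k = 779 + 953*((359 − 779)*369 mod 389) = 779 + 953*231 = 220922.

220922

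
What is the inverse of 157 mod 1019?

Apply the Euclidean algorithm and back-substitute:
1019 = 6·157 + 77
157 = 2·77 + 3
77 = 25·3 + 2
3 = 1·2 + 1
2 = 2·1 + 0
gcd(157, 1019) = 1, so the inverse exists.
Bézout: 1 = −53·1019 + 344·157.
So 157⁻¹ ≡ 344 (mod 1019).

344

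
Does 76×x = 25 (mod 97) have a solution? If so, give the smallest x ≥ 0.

45

gcd(76, 97) = 1, so a unique solution mod 97 exists.
76⁻¹ ≡ 60 (mod 97).
x ≡ 60×25 ≡ 45 (mod 97).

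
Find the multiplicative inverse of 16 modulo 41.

18

Apply the Euclidean algorithm and back-substitute:
41 = 2*16 + 9
16 = 1*9 + 7
9 = 1*7 + 2
7 = 3*2 + 1
2 = 2*1 + 0
gcd(16, 41) = 1, so the inverse exists.
Back-substitute for 1:
1 = 1*7 − 3*2
  = −3*9 + 4*7
  = 4*16 − 7*9
  = −7*41 + 18*16
So 16⁻¹ ≡ 18 (mod 41).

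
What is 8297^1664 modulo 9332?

8005

8297^1 ≡ 8297 (mod 9332)
8297^2 ≡ 8297^2 = 68840209 ≡ 7377 (mod 9332)
8297^4 ≡ 7377^2 = 54420129 ≡ 5237 (mod 9332)
8297^8 ≡ 5237^2 = 27426169 ≡ 8753 (mod 9332)
8297^16 ≡ 8753^2 = 76615009 ≡ 8621 (mod 9332)
8297^32 ≡ 8621^2 = 74321641 ≡ 1593 (mod 9332)
8297^64 ≡ 1593^2 = 2537649 ≡ 8677 (mod 9332)
8297^128 ≡ 8677^2 = 75290329 ≡ 9085 (mod 9332)
8297^256 ≡ 9085^2 = 82537225 ≡ 5017 (mod 9332)
8297^512 ≡ 5017^2 = 25170289 ≡ 1885 (mod 9332)
8297^1024 ≡ 1885^2 = 3553225 ≡ 7065 (mod 9332)
8297^1664 = 8297^1024 × 8297^512 × 8297^128 ≡ 7065 × 1885 × 9085 (mod 9332).
Accumulate the product:
7065 × 1885 = 13317525 ≡ 761
761 × 9085 = 6913685 ≡ 8005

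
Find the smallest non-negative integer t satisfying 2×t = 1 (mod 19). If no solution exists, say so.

10

gcd(2, 19) = 1, so a unique solution mod 19 exists.
2⁻¹ ≡ 10 (mod 19).
t ≡ 10×1 ≡ 10 (mod 19).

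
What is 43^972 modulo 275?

By square-and-multiply:
972 in binary is 1111001100, i.e. 972 = 512 + 256 + 128 + 64 + 8 + 4.
43^1 ≡ 43 (mod 275)
43^2 ≡ 43^2 = 1849 ≡ 199 (mod 275)
43^4 ≡ 199^2 = 39601 ≡ 1 (mod 275)
43^8 ≡ 1^2 = 1 (mod 275)
43^16 ≡ 1^2 = 1 (mod 275)
43^32 ≡ 1^2 = 1 (mod 275)
43^64 ≡ 1^2 = 1 (mod 275)
43^128 ≡ 1^2 = 1 (mod 275)
43^256 ≡ 1^2 = 1 (mod 275)
43^512 ≡ 1^2 = 1 (mod 275)
43^972 = 43^512 · 43^256 · 43^128 · 43^64 · 43^8 · 43^4 ≡ 1 · 1 · 1 · 1 · 1 · 1 (mod 275).
Accumulate the product:
1 · 1 = 1
1 · 1 = 1
1 · 1 = 1
1 · 1 = 1
1 · 1 = 1

1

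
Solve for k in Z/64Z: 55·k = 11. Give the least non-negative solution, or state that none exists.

gcd(55, 64) = 1, so a unique solution mod 64 exists.
55⁻¹ ≡ 7 (mod 64).
k ≡ 7·11 ≡ 13 (mod 64).

13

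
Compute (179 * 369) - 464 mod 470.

257

179 * 369 = 66051 ≡ 251 (mod 470)
251 - 464 = -213 ≡ 257 (mod 470)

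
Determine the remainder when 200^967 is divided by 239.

110

967 in binary is 1111000111, i.e. 967 = 512 + 256 + 128 + 64 + 4 + 2 + 1.
200^1 ≡ 200 (mod 239)
200^2 ≡ 200^2 = 40000 ≡ 87 (mod 239)
200^4 ≡ 87^2 = 7569 ≡ 160 (mod 239)
200^8 ≡ 160^2 = 25600 ≡ 27 (mod 239)
200^16 ≡ 27^2 = 729 ≡ 12 (mod 239)
200^32 ≡ 12^2 = 144 (mod 239)
200^64 ≡ 144^2 = 20736 ≡ 182 (mod 239)
200^128 ≡ 182^2 = 33124 ≡ 142 (mod 239)
200^256 ≡ 142^2 = 20164 ≡ 88 (mod 239)
200^512 ≡ 88^2 = 7744 ≡ 96 (mod 239)
200^967 = 200^512 × 200^256 × 200^128 × 200^64 × 200^4 × 200^2 × 200^1 ≡ 96 × 88 × 142 × 182 × 160 × 87 × 200 (mod 239).
Accumulate the product:
96 × 88 = 8448 ≡ 83
83 × 142 = 11786 ≡ 75
75 × 182 = 13650 ≡ 27
27 × 160 = 4320 ≡ 18
18 × 87 = 1566 ≡ 132
132 × 200 = 26400 ≡ 110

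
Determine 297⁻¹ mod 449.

192

449 = 1·297 + 152
297 = 1·152 + 145
152 = 1·145 + 7
145 = 20·7 + 5
7 = 1·5 + 2
5 = 2·2 + 1
2 = 2·1 + 0
gcd(297, 449) = 1, so the inverse exists.
Back-substitute for 1:
1 = 1·5 − 2·2
  = −2·7 + 3·5
  = 3·145 − 62·7
  = −62·152 + 65·145
  = 65·297 − 127·152
  = −127·449 + 192·297
So 297⁻¹ ≡ 192 (mod 449).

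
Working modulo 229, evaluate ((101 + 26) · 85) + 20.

52

101 + 26 = 127
127 · 85 = 10795 ≡ 32 (mod 229)
32 + 20 = 52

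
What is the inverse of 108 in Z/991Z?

156

Apply the Euclidean algorithm and back-substitute:
991 = 9×108 + 19
108 = 5×19 + 13
19 = 1×13 + 6
13 = 2×6 + 1
6 = 6×1 + 0
gcd(108, 991) = 1, so the inverse exists.
Back-substitute for 1:
1 = 1×13 − 2×6
  = −2×19 + 3×13
  = 3×108 − 17×19
  = −17×991 + 156×108
So 108⁻¹ ≡ 156 (mod 991).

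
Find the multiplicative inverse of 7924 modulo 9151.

By the extended Euclidean algorithm:
9151 = 1×7924 + 1227
7924 = 6×1227 + 562
1227 = 2×562 + 103
562 = 5×103 + 47
103 = 2×47 + 9
47 = 5×9 + 2
9 = 4×2 + 1
2 = 2×1 + 0
gcd(7924, 9151) = 1, so the inverse exists.
Bézout: 1 = 3539×9151 − 4087×7924.
So 7924⁻¹ ≡ −4087 ≡ 5064 (mod 9151).

5064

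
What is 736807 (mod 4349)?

736807 = 169·4349 + 1826, so 736807 ≡ 1826 (mod 4349).

1826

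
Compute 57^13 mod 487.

Compute successive squares:
13 in binary is 1101, i.e. 13 = 8 + 4 + 1.
57^1 ≡ 57 (mod 487)
57^2 ≡ 57^2 = 3249 ≡ 327 (mod 487)
57^4 ≡ 327^2 = 106929 ≡ 276 (mod 487)
57^8 ≡ 276^2 = 76176 ≡ 204 (mod 487)
57^13 = 57^8 * 57^4 * 57^1 ≡ 204 * 276 * 57 (mod 487).
Accumulate the product:
204 * 276 = 56304 ≡ 299
299 * 57 = 17043 ≡ 485

485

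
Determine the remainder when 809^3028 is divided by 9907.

1020

Compute successive squares:
3028 in binary is 101111010100, i.e. 3028 = 2048 + 512 + 256 + 128 + 64 + 16 + 4.
809^1 ≡ 809 (mod 9907)
809^2 ≡ 809^2 = 654481 ≡ 619 (mod 9907)
809^4 ≡ 619^2 = 383161 ≡ 6695 (mod 9907)
809^8 ≡ 6695^2 = 44823025 ≡ 3757 (mod 9907)
809^16 ≡ 3757^2 = 14115049 ≡ 7481 (mod 9907)
809^32 ≡ 7481^2 = 55965361 ≡ 718 (mod 9907)
809^64 ≡ 718^2 = 515524 ≡ 360 (mod 9907)
809^128 ≡ 360^2 = 129600 ≡ 809 (mod 9907)
809^256 ≡ 809^2 = 654481 ≡ 619 (mod 9907)
809^512 ≡ 619^2 = 383161 ≡ 6695 (mod 9907)
809^1024 ≡ 6695^2 = 44823025 ≡ 3757 (mod 9907)
809^2048 ≡ 3757^2 = 14115049 ≡ 7481 (mod 9907)
809^3028 = 809^2048 * 809^512 * 809^256 * 809^128 * 809^64 * 809^16 * 809^4 ≡ 7481 * 6695 * 619 * 809 * 360 * 7481 * 6695 (mod 9907).
Accumulate the product:
7481 * 6695 = 50085295 ≡ 5410
5410 * 619 = 3348790 ≡ 224
224 * 809 = 181216 ≡ 2890
2890 * 360 = 1040400 ≡ 165
165 * 7481 = 1234365 ≡ 5897
5897 * 6695 = 39480415 ≡ 1020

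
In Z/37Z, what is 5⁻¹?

37 = 7·5 + 2
5 = 2·2 + 1
2 = 2·1 + 0
gcd(5, 37) = 1, so the inverse exists.
Bézout: 1 = −2·37 + 15·5.
So 5⁻¹ ≡ 15 (mod 37).

15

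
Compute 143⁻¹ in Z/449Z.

157

By the extended Euclidean algorithm:
449 = 3×143 + 20
143 = 7×20 + 3
20 = 6×3 + 2
3 = 1×2 + 1
2 = 2×1 + 0
gcd(143, 449) = 1, so the inverse exists.
Back-substitute for 1:
1 = 1×3 − 1×2
  = −1×20 + 7×3
  = 7×143 − 50×20
  = −50×449 + 157×143
So 143⁻¹ ≡ 157 (mod 449).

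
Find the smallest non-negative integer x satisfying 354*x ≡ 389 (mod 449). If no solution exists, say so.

gcd(354, 449) = 1, so a unique solution mod 449 exists.
354⁻¹ ≡ 397 (mod 449).
x ≡ 397*389 ≡ 426 (mod 449).

426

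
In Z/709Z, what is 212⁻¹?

Apply the Euclidean algorithm and back-substitute:
709 = 3×212 + 73
212 = 2×73 + 66
73 = 1×66 + 7
66 = 9×7 + 3
7 = 2×3 + 1
3 = 3×1 + 0
gcd(212, 709) = 1, so the inverse exists.
Back-substitute for 1:
1 = 1×7 − 2×3
  = −2×66 + 19×7
  = 19×73 − 21×66
  = −21×212 + 61×73
  = 61×709 − 204×212
So 212⁻¹ ≡ −204 ≡ 505 (mod 709).

505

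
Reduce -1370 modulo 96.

70

-1370 = -15·96 + 70, so -1370 ≡ 70 (mod 96).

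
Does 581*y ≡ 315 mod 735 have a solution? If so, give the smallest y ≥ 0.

60

gcd(581, 735) = 7, and 7 | 315, so solutions exist.
Divide through by 7: 83*y = 45 (mod 105).
83⁻¹ ≡ 62 (mod 105).
y ≡ 62*45 ≡ 60 (mod 105).
The smallest non-negative solution is y = 60.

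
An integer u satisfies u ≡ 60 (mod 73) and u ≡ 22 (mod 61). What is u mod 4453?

73⁻¹ mod 61: 73*56 ≡ 1 (mod 61), so 73⁻¹ ≡ 56.
u = 60 + 73*((22 − 60)*56 mod 61) = 60 + 73*7 = 571.

571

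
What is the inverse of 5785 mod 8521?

By the extended Euclidean algorithm:
8521 = 1·5785 + 2736
5785 = 2·2736 + 313
2736 = 8·313 + 232
313 = 1·232 + 81
232 = 2·81 + 70
81 = 1·70 + 11
70 = 6·11 + 4
11 = 2·4 + 3
4 = 1·3 + 1
3 = 3·1 + 0
gcd(5785, 8521) = 1, so the inverse exists.
Back-substitute for 1:
1 = 1·4 − 1·3
  = −1·11 + 3·4
  = 3·70 − 19·11
  = −19·81 + 22·70
  = 22·232 − 63·81
  = −63·313 + 85·232
  = 85·2736 − 743·313
  = −743·5785 + 1571·2736
  = 1571·8521 − 2314·5785
So 5785⁻¹ ≡ −2314 ≡ 6207 (mod 8521).

6207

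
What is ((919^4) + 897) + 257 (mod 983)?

526

(919)^4 ≡ 355 (mod 983)
355 + 897 = 1252 ≡ 269 (mod 983)
269 + 257 = 526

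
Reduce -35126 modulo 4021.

1063

-35126 = -9*4021 + 1063, so -35126 ≡ 1063 (mod 4021).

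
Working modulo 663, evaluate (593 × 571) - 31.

593 × 571 = 338603 ≡ 473 (mod 663)
473 - 31 = 442

442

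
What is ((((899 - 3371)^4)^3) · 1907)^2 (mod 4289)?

993

899 - 3371 = -2472 ≡ 1817 (mod 4289)
(1817)^4 ≡ 2853 (mod 4289)
(2853)^3 ≡ 2923 (mod 4289)
2923 · 1907 = 5574161 ≡ 2750 (mod 4289)
(2750)^2 ≡ 993 (mod 4289)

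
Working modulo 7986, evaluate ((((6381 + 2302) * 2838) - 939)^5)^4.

6381 + 2302 = 8683 ≡ 697 (mod 7986)
697 * 2838 = 1978086 ≡ 5544 (mod 7986)
5544 - 939 = 4605
(4605)^5 ≡ 3255 (mod 7986)
(3255)^4 ≡ 3675 (mod 7986)

3675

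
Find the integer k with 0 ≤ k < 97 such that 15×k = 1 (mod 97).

Run the extended Euclidean algorithm:
97 = 6·15 + 7
15 = 2·7 + 1
7 = 7·1 + 0
gcd(15, 97) = 1, so the inverse exists.
Back-substitute for 1:
1 = 1·15 − 2·7
  = −2·97 + 13·15
So 15⁻¹ ≡ 13 (mod 97).

13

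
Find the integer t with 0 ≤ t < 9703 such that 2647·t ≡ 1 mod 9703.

Run the extended Euclidean algorithm:
9703 = 3·2647 + 1762
2647 = 1·1762 + 885
1762 = 1·885 + 877
885 = 1·877 + 8
877 = 109·8 + 5
8 = 1·5 + 3
5 = 1·3 + 2
3 = 1·2 + 1
2 = 2·1 + 0
gcd(2647, 9703) = 1, so the inverse exists.
Back-substitute for 1:
1 = 1·3 − 1·2
  = −1·5 + 2·3
  = 2·8 − 3·5
  = −3·877 + 329·8
  = 329·885 − 332·877
  = −332·1762 + 661·885
  = 661·2647 − 993·1762
  = −993·9703 + 3640·2647
So 2647⁻¹ ≡ 3640 (mod 9703).

3640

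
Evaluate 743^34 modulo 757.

746

Compute successive squares:
34 in binary is 100010, i.e. 34 = 32 + 2.
743^1 ≡ 743 (mod 757)
743^2 ≡ 743^2 = 552049 ≡ 196 (mod 757)
743^4 ≡ 196^2 = 38416 ≡ 566 (mod 757)
743^8 ≡ 566^2 = 320356 ≡ 145 (mod 757)
743^16 ≡ 145^2 = 21025 ≡ 586 (mod 757)
743^32 ≡ 586^2 = 343396 ≡ 475 (mod 757)
743^34 = 743^32 × 743^2 ≡ 475 × 196 (mod 757).
475 × 196 = 93100 ≡ 746 (mod 757).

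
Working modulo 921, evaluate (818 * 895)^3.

182

818 * 895 = 732110 ≡ 836 (mod 921)
(836)^3 ≡ 182 (mod 921)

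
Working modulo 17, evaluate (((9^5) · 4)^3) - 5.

(9)^5 ≡ 8 (mod 17)
8 · 4 = 32 ≡ 15 (mod 17)
(15)^3 ≡ 9 (mod 17)
9 - 5 = 4

4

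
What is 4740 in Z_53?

4740 = 89×53 + 23, so 4740 ≡ 23 (mod 53).

23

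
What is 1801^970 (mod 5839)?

4983

By square-and-multiply:
970 in binary is 1111001010, i.e. 970 = 512 + 256 + 128 + 64 + 8 + 2.
1801^1 ≡ 1801 (mod 5839)
1801^2 ≡ 1801^2 = 3243601 ≡ 2956 (mod 5839)
1801^4 ≡ 2956^2 = 8737936 ≡ 2792 (mod 5839)
1801^8 ≡ 2792^2 = 7795264 ≡ 199 (mod 5839)
1801^16 ≡ 199^2 = 39601 ≡ 4567 (mod 5839)
1801^32 ≡ 4567^2 = 20857489 ≡ 581 (mod 5839)
1801^64 ≡ 581^2 = 337561 ≡ 4738 (mod 5839)
1801^128 ≡ 4738^2 = 22448644 ≡ 3528 (mod 5839)
1801^256 ≡ 3528^2 = 12446784 ≡ 3875 (mod 5839)
1801^512 ≡ 3875^2 = 15015625 ≡ 3556 (mod 5839)
1801^970 = 1801^512 * 1801^256 * 1801^128 * 1801^64 * 1801^8 * 1801^2 ≡ 3556 * 3875 * 3528 * 4738 * 199 * 2956 (mod 5839).
Accumulate the product:
3556 * 3875 = 13779500 ≡ 5299
5299 * 3528 = 18694872 ≡ 4233
4233 * 4738 = 20055954 ≡ 4828
4828 * 199 = 960772 ≡ 3176
3176 * 2956 = 9388256 ≡ 4983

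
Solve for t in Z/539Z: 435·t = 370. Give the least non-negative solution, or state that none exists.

69

gcd(435, 539) = 1, so a unique solution mod 539 exists.
435⁻¹ ≡ 57 (mod 539).
t ≡ 57·370 ≡ 69 (mod 539).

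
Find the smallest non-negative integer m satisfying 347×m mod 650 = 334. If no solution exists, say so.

222

gcd(347, 650) = 1, so a unique solution mod 650 exists.
347⁻¹ ≡ 133 (mod 650).
m ≡ 133×334 ≡ 222 (mod 650).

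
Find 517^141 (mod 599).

Using repeated squaring:
517^1 ≡ 517 (mod 599)
517^2 ≡ 517^2 = 267289 ≡ 135 (mod 599)
517^4 ≡ 135^2 = 18225 ≡ 255 (mod 599)
517^8 ≡ 255^2 = 65025 ≡ 333 (mod 599)
517^16 ≡ 333^2 = 110889 ≡ 74 (mod 599)
517^32 ≡ 74^2 = 5476 ≡ 85 (mod 599)
517^64 ≡ 85^2 = 7225 ≡ 37 (mod 599)
517^128 ≡ 37^2 = 1369 ≡ 171 (mod 599)
517^141 = 517^128 × 517^8 × 517^4 × 517^1 ≡ 171 × 333 × 255 × 517 (mod 599).
Accumulate the product:
171 × 333 = 56943 ≡ 38
38 × 255 = 9690 ≡ 106
106 × 517 = 54802 ≡ 293

293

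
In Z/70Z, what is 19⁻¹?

59

Run the extended Euclidean algorithm:
70 = 3×19 + 13
19 = 1×13 + 6
13 = 2×6 + 1
6 = 6×1 + 0
gcd(19, 70) = 1, so the inverse exists.
Bézout: 1 = 3×70 − 11×19.
So 19⁻¹ ≡ −11 ≡ 59 (mod 70).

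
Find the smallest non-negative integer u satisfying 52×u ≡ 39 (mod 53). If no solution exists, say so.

14

gcd(52, 53) = 1, so a unique solution mod 53 exists.
52⁻¹ ≡ 52 (mod 53).
u ≡ 52×39 ≡ 14 (mod 53).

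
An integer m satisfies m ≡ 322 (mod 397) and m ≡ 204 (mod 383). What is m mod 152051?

40419

397⁻¹ mod 383: 397×301 ≡ 1 (mod 383), so 397⁻¹ ≡ 301.
m = 322 + 397×((204 − 322)×301 mod 383) = 322 + 397×101 = 40419.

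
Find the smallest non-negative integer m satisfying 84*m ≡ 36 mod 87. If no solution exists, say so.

17

gcd(84, 87) = 3, and 3 | 36, so solutions exist.
Divide through by 3: 28*m ≡ 12 (mod 29).
28⁻¹ ≡ 28 (mod 29).
m ≡ 28*12 ≡ 17 (mod 29).
The smallest non-negative solution is m = 17.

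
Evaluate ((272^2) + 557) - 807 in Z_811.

744

(272)^2 ≡ 183 (mod 811)
183 + 557 = 740
740 - 807 = -67 ≡ 744 (mod 811)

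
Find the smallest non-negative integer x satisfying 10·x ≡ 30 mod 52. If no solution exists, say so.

3

gcd(10, 52) = 2, and 2 | 30, so solutions exist.
Divide through by 2: 5·x ≡ 15 mod 26.
5⁻¹ ≡ 21 (mod 26).
x ≡ 21·15 ≡ 3 (mod 26).
The smallest non-negative solution is x = 3.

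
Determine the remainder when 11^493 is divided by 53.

By square-and-multiply:
11^1 ≡ 11 (mod 53)
11^2 ≡ 11^2 = 121 ≡ 15 (mod 53)
11^4 ≡ 15^2 = 225 ≡ 13 (mod 53)
11^8 ≡ 13^2 = 169 ≡ 10 (mod 53)
11^16 ≡ 10^2 = 100 ≡ 47 (mod 53)
11^32 ≡ 47^2 = 2209 ≡ 36 (mod 53)
11^64 ≡ 36^2 = 1296 ≡ 24 (mod 53)
11^128 ≡ 24^2 = 576 ≡ 46 (mod 53)
11^256 ≡ 46^2 = 2116 ≡ 49 (mod 53)
11^493 = 11^256 · 11^128 · 11^64 · 11^32 · 11^8 · 11^4 · 11^1 ≡ 49 · 46 · 24 · 36 · 10 · 13 · 11 (mod 53).
Accumulate the product:
49 · 46 = 2254 ≡ 28
28 · 24 = 672 ≡ 36
36 · 36 = 1296 ≡ 24
24 · 10 = 240 ≡ 28
28 · 13 = 364 ≡ 46
46 · 11 = 506 ≡ 29

29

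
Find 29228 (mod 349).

29228 = 83×349 + 261, so 29228 ≡ 261 (mod 349).

261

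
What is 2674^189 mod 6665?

2674^1 ≡ 2674 (mod 6665)
2674^2 ≡ 2674^2 = 7150276 ≡ 5396 (mod 6665)
2674^4 ≡ 5396^2 = 29116816 ≡ 4096 (mod 6665)
2674^8 ≡ 4096^2 = 16777216 ≡ 1411 (mod 6665)
2674^16 ≡ 1411^2 = 1990921 ≡ 4751 (mod 6665)
2674^32 ≡ 4751^2 = 22572001 ≡ 4311 (mod 6665)
2674^64 ≡ 4311^2 = 18584721 ≡ 2701 (mod 6665)
2674^128 ≡ 2701^2 = 7295401 ≡ 3891 (mod 6665)
2674^189 = 2674^128 · 2674^32 · 2674^16 · 2674^8 · 2674^4 · 2674^1 ≡ 3891 · 4311 · 4751 · 1411 · 4096 · 2674 (mod 6665).
Accumulate the product:
3891 · 4311 = 16774101 ≡ 4961
4961 · 4751 = 23569711 ≡ 2271
2271 · 1411 = 3204381 ≡ 5181
5181 · 4096 = 21221376 ≡ 16
16 · 2674 = 42784 ≡ 2794

2794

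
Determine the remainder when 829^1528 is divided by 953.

Using repeated squaring:
829^1 ≡ 829 (mod 953)
829^2 ≡ 829^2 = 687241 ≡ 128 (mod 953)
829^4 ≡ 128^2 = 16384 ≡ 183 (mod 953)
829^8 ≡ 183^2 = 33489 ≡ 134 (mod 953)
829^16 ≡ 134^2 = 17956 ≡ 802 (mod 953)
829^32 ≡ 802^2 = 643204 ≡ 882 (mod 953)
829^64 ≡ 882^2 = 777924 ≡ 276 (mod 953)
829^128 ≡ 276^2 = 76176 ≡ 889 (mod 953)
829^256 ≡ 889^2 = 790321 ≡ 284 (mod 953)
829^512 ≡ 284^2 = 80656 ≡ 604 (mod 953)
829^1024 ≡ 604^2 = 364816 ≡ 770 (mod 953)
829^1528 = 829^1024 · 829^256 · 829^128 · 829^64 · 829^32 · 829^16 · 829^8 ≡ 770 · 284 · 889 · 276 · 882 · 802 · 134 (mod 953).
Accumulate the product:
770 · 284 = 218680 ≡ 443
443 · 889 = 393827 ≡ 238
238 · 276 = 65688 ≡ 884
884 · 882 = 779688 ≡ 134
134 · 802 = 107468 ≡ 732
732 · 134 = 98088 ≡ 882

882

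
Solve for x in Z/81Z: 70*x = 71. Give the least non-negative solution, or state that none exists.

23

gcd(70, 81) = 1, so a unique solution mod 81 exists.
70⁻¹ ≡ 22 (mod 81).
x ≡ 22*71 ≡ 23 (mod 81).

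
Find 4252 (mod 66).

28

4252 = 64×66 + 28, so 4252 ≡ 28 (mod 66).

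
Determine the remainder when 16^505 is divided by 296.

16

Using repeated squaring:
16^1 ≡ 16 (mod 296)
16^2 ≡ 16^2 = 256 (mod 296)
16^4 ≡ 256^2 = 65536 ≡ 120 (mod 296)
16^8 ≡ 120^2 = 14400 ≡ 192 (mod 296)
16^16 ≡ 192^2 = 36864 ≡ 160 (mod 296)
16^32 ≡ 160^2 = 25600 ≡ 144 (mod 296)
16^64 ≡ 144^2 = 20736 ≡ 16 (mod 296)
16^128 ≡ 16^2 = 256 (mod 296)
16^256 ≡ 256^2 = 65536 ≡ 120 (mod 296)
16^505 = 16^256 × 16^128 × 16^64 × 16^32 × 16^16 × 16^8 × 16^1 ≡ 120 × 256 × 16 × 144 × 160 × 192 × 16 (mod 296).
Accumulate the product:
120 × 256 = 30720 ≡ 232
232 × 16 = 3712 ≡ 160
160 × 144 = 23040 ≡ 248
248 × 160 = 39680 ≡ 16
16 × 192 = 3072 ≡ 112
112 × 16 = 1792 ≡ 16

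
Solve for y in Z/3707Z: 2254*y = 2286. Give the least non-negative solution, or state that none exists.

1047

gcd(2254, 3707) = 1, so a unique solution mod 3707 exists.
2254⁻¹ ≡ 3508 (mod 3707).
y ≡ 3508*2286 ≡ 1047 (mod 3707).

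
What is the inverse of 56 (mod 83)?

Apply the Euclidean algorithm and back-substitute:
83 = 1×56 + 27
56 = 2×27 + 2
27 = 13×2 + 1
2 = 2×1 + 0
gcd(56, 83) = 1, so the inverse exists.
Back-substitute for 1:
1 = 1×27 − 13×2
  = −13×56 + 27×27
  = 27×83 − 40×56
So 56⁻¹ ≡ −40 ≡ 43 (mod 83).

43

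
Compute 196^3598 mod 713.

196^1 ≡ 196 (mod 713)
196^2 ≡ 196^2 = 38416 ≡ 627 (mod 713)
196^4 ≡ 627^2 = 393129 ≡ 266 (mod 713)
196^8 ≡ 266^2 = 70756 ≡ 169 (mod 713)
196^16 ≡ 169^2 = 28561 ≡ 41 (mod 713)
196^32 ≡ 41^2 = 1681 ≡ 255 (mod 713)
196^64 ≡ 255^2 = 65025 ≡ 142 (mod 713)
196^128 ≡ 142^2 = 20164 ≡ 200 (mod 713)
196^256 ≡ 200^2 = 40000 ≡ 72 (mod 713)
196^512 ≡ 72^2 = 5184 ≡ 193 (mod 713)
196^1024 ≡ 193^2 = 37249 ≡ 173 (mod 713)
196^2048 ≡ 173^2 = 29929 ≡ 696 (mod 713)
196^3598 = 196^2048 * 196^1024 * 196^512 * 196^8 * 196^4 * 196^2 ≡ 696 * 173 * 193 * 169 * 266 * 627 (mod 713).
Accumulate the product:
696 * 173 = 120408 ≡ 624
624 * 193 = 120432 ≡ 648
648 * 169 = 109512 ≡ 423
423 * 266 = 112518 ≡ 577
577 * 627 = 361779 ≡ 288

288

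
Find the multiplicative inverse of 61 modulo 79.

79 = 1·61 + 18
61 = 3·18 + 7
18 = 2·7 + 4
7 = 1·4 + 3
4 = 1·3 + 1
3 = 3·1 + 0
gcd(61, 79) = 1, so the inverse exists.
Bézout: 1 = 17·79 − 22·61.
So 61⁻¹ ≡ −22 ≡ 57 (mod 79).

57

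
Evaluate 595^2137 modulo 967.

2137 in binary is 100001011001, i.e. 2137 = 2048 + 64 + 16 + 8 + 1.
595^1 ≡ 595 (mod 967)
595^2 ≡ 595^2 = 354025 ≡ 103 (mod 967)
595^4 ≡ 103^2 = 10609 ≡ 939 (mod 967)
595^8 ≡ 939^2 = 881721 ≡ 784 (mod 967)
595^16 ≡ 784^2 = 614656 ≡ 611 (mod 967)
595^32 ≡ 611^2 = 373321 ≡ 59 (mod 967)
595^64 ≡ 59^2 = 3481 ≡ 580 (mod 967)
595^128 ≡ 580^2 = 336400 ≡ 851 (mod 967)
595^256 ≡ 851^2 = 724201 ≡ 885 (mod 967)
595^512 ≡ 885^2 = 783225 ≡ 922 (mod 967)
595^1024 ≡ 922^2 = 850084 ≡ 91 (mod 967)
595^2048 ≡ 91^2 = 8281 ≡ 545 (mod 967)
595^2137 = 595^2048 * 595^64 * 595^16 * 595^8 * 595^1 ≡ 545 * 580 * 611 * 784 * 595 (mod 967).
Accumulate the product:
545 * 580 = 316100 ≡ 858
858 * 611 = 524238 ≡ 124
124 * 784 = 97216 ≡ 516
516 * 595 = 307020 ≡ 481

481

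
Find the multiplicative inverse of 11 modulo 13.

13 = 1*11 + 2
11 = 5*2 + 1
2 = 2*1 + 0
gcd(11, 13) = 1, so the inverse exists.
Bézout: 1 = −5*13 + 6*11.
So 11⁻¹ ≡ 6 (mod 13).

6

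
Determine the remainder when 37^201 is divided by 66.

37

201 in binary is 11001001, i.e. 201 = 128 + 64 + 8 + 1.
37^1 ≡ 37 (mod 66)
37^2 ≡ 37^2 = 1369 ≡ 49 (mod 66)
37^4 ≡ 49^2 = 2401 ≡ 25 (mod 66)
37^8 ≡ 25^2 = 625 ≡ 31 (mod 66)
37^16 ≡ 31^2 = 961 ≡ 37 (mod 66)
37^32 ≡ 37^2 = 1369 ≡ 49 (mod 66)
37^64 ≡ 49^2 = 2401 ≡ 25 (mod 66)
37^128 ≡ 25^2 = 625 ≡ 31 (mod 66)
37^201 = 37^128 × 37^64 × 37^8 × 37^1 ≡ 31 × 25 × 31 × 37 (mod 66).
Accumulate the product:
31 × 25 = 775 ≡ 49
49 × 31 = 1519 ≡ 1
1 × 37 = 37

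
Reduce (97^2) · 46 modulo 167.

(97)^2 ≡ 57 (mod 167)
57 · 46 = 2622 ≡ 117 (mod 167)

117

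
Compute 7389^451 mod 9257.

Using repeated squaring:
451 in binary is 111000011, i.e. 451 = 256 + 128 + 64 + 2 + 1.
7389^1 ≡ 7389 (mod 9257)
7389^2 ≡ 7389^2 = 54597321 ≡ 8792 (mod 9257)
7389^4 ≡ 8792^2 = 77299264 ≡ 3314 (mod 9257)
7389^8 ≡ 3314^2 = 10982596 ≡ 3794 (mod 9257)
7389^16 ≡ 3794^2 = 14394436 ≡ 9058 (mod 9257)
7389^32 ≡ 9058^2 = 82047364 ≡ 2573 (mod 9257)
7389^64 ≡ 2573^2 = 6620329 ≡ 1574 (mod 9257)
7389^128 ≡ 1574^2 = 2477476 ≡ 5857 (mod 9257)
7389^256 ≡ 5857^2 = 34304449 ≡ 7264 (mod 9257)
7389^451 = 7389^256 × 7389^128 × 7389^64 × 7389^2 × 7389^1 ≡ 7264 × 5857 × 1574 × 8792 × 7389 (mod 9257).
Accumulate the product:
7264 × 5857 = 42545248 ≡ 76
76 × 1574 = 119624 ≡ 8540
8540 × 8792 = 75083680 ≡ 153
153 × 7389 = 1130517 ≡ 1163

1163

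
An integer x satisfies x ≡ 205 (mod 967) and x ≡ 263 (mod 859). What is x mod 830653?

754465

967⁻¹ mod 859: 967*517 ≡ 1 (mod 859), so 967⁻¹ ≡ 517.
x = 205 + 967*((263 − 205)*517 mod 859) = 205 + 967*780 = 754465.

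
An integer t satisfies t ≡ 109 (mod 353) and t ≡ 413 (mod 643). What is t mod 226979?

353⁻¹ mod 643: 353·592 ≡ 1 (mod 643), so 353⁻¹ ≡ 592.
t = 109 + 353·((413 − 109)·592 mod 643) = 109 + 353·571 = 201672.
Check: 201672 mod 353 = 109, 201672 mod 643 = 413. ✓

201672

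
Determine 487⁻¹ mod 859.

859 = 1·487 + 372
487 = 1·372 + 115
372 = 3·115 + 27
115 = 4·27 + 7
27 = 3·7 + 6
7 = 1·6 + 1
6 = 6·1 + 0
gcd(487, 859) = 1, so the inverse exists.
Bézout: 1 = −72·859 + 127·487.
So 487⁻¹ ≡ 127 (mod 859).

127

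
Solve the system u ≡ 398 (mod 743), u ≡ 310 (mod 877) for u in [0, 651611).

743⁻¹ mod 877: 743×805 ≡ 1 (mod 877), so 743⁻¹ ≡ 805.
u = 398 + 743×((310 − 398)×805 mod 877) = 398 + 743×197 = 146769.
Check: 146769 mod 743 = 398, 146769 mod 877 = 310. ✓

146769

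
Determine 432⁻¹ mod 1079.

Run the extended Euclidean algorithm:
1079 = 2*432 + 215
432 = 2*215 + 2
215 = 107*2 + 1
2 = 2*1 + 0
gcd(432, 1079) = 1, so the inverse exists.
Back-substitute for 1:
1 = 1*215 − 107*2
  = −107*432 + 215*215
  = 215*1079 − 537*432
So 432⁻¹ ≡ −537 ≡ 542 (mod 1079).

542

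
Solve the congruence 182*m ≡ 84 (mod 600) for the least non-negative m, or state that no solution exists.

162

gcd(182, 600) = 2, and 2 | 84, so solutions exist.
Divide through by 2: 91*m ≡ 42 mod 300.
91⁻¹ ≡ 211 (mod 300).
m ≡ 211*42 ≡ 162 (mod 300).
The smallest non-negative solution is m = 162.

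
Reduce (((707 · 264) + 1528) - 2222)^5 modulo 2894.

707 · 264 = 186648 ≡ 1432 (mod 2894)
1432 + 1528 = 2960 ≡ 66 (mod 2894)
66 - 2222 = -2156 ≡ 738 (mod 2894)
(738)^5 ≡ 902 (mod 2894)

902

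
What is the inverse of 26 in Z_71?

41

By the extended Euclidean algorithm:
71 = 2*26 + 19
26 = 1*19 + 7
19 = 2*7 + 5
7 = 1*5 + 2
5 = 2*2 + 1
2 = 2*1 + 0
gcd(26, 71) = 1, so the inverse exists.
Bézout: 1 = 11*71 − 30*26.
So 26⁻¹ ≡ −30 ≡ 41 (mod 71).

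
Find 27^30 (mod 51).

42

27^1 ≡ 27 (mod 51)
27^2 ≡ 27^2 = 729 ≡ 15 (mod 51)
27^4 ≡ 15^2 = 225 ≡ 21 (mod 51)
27^8 ≡ 21^2 = 441 ≡ 33 (mod 51)
27^16 ≡ 33^2 = 1089 ≡ 18 (mod 51)
27^30 = 27^16 · 27^8 · 27^4 · 27^2 ≡ 18 · 33 · 21 · 15 (mod 51).
Accumulate the product:
18 · 33 = 594 ≡ 33
33 · 21 = 693 ≡ 30
30 · 15 = 450 ≡ 42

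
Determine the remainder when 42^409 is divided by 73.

409 in binary is 110011001, i.e. 409 = 256 + 128 + 16 + 8 + 1.
42^1 ≡ 42 (mod 73)
42^2 ≡ 42^2 = 1764 ≡ 12 (mod 73)
42^4 ≡ 12^2 = 144 ≡ 71 (mod 73)
42^8 ≡ 71^2 = 5041 ≡ 4 (mod 73)
42^16 ≡ 4^2 = 16 (mod 73)
42^32 ≡ 16^2 = 256 ≡ 37 (mod 73)
42^64 ≡ 37^2 = 1369 ≡ 55 (mod 73)
42^128 ≡ 55^2 = 3025 ≡ 32 (mod 73)
42^256 ≡ 32^2 = 1024 ≡ 2 (mod 73)
42^409 = 42^256 * 42^128 * 42^16 * 42^8 * 42^1 ≡ 2 * 32 * 16 * 4 * 42 (mod 73).
Accumulate the product:
2 * 32 = 64
64 * 16 = 1024 ≡ 2
2 * 4 = 8
8 * 42 = 336 ≡ 44

44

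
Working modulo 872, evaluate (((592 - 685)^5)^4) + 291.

592 - 685 = -93 ≡ 779 (mod 872)
(779)^5 ≡ 323 (mod 872)
(323)^4 ≡ 801 (mod 872)
801 + 291 = 1092 ≡ 220 (mod 872)

220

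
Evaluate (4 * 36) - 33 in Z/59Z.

52

4 * 36 = 144 ≡ 26 (mod 59)
26 - 33 = -7 ≡ 52 (mod 59)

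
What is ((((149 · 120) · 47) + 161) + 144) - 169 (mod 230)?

76

149 · 120 = 17880 ≡ 170 (mod 230)
170 · 47 = 7990 ≡ 170 (mod 230)
170 + 161 = 331 ≡ 101 (mod 230)
101 + 144 = 245 ≡ 15 (mod 230)
15 - 169 = -154 ≡ 76 (mod 230)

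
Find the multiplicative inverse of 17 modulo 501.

501 = 29*17 + 8
17 = 2*8 + 1
8 = 8*1 + 0
gcd(17, 501) = 1, so the inverse exists.
Bézout: 1 = −2*501 + 59*17.
So 17⁻¹ ≡ 59 (mod 501).

59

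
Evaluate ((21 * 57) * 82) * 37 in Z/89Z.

21 * 57 = 1197 ≡ 40 (mod 89)
40 * 82 = 3280 ≡ 76 (mod 89)
76 * 37 = 2812 ≡ 53 (mod 89)

53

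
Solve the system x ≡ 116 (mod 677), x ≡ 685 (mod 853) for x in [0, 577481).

14333

677⁻¹ mod 853: 677×63 ≡ 1 (mod 853), so 677⁻¹ ≡ 63.
x = 116 + 677×((685 − 116)×63 mod 853) = 116 + 677×21 = 14333.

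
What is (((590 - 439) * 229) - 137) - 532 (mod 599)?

590 - 439 = 151
151 * 229 = 34579 ≡ 436 (mod 599)
436 - 137 = 299
299 - 532 = -233 ≡ 366 (mod 599)

366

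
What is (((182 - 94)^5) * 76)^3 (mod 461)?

182 - 94 = 88
(88)^5 ≡ 1 (mod 461)
1 * 76 = 76
(76)^3 ≡ 104 (mod 461)

104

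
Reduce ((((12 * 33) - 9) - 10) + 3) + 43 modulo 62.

51

12 * 33 = 396 ≡ 24 (mod 62)
24 - 9 = 15
15 - 10 = 5
5 + 3 = 8
8 + 43 = 51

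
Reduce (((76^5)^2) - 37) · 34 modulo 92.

(76)^5 ≡ 40 (mod 92)
(40)^2 ≡ 36 (mod 92)
36 - 37 = -1 ≡ 91 (mod 92)
91 · 34 = 3094 ≡ 58 (mod 92)

58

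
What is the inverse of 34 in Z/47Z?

18

By the extended Euclidean algorithm:
47 = 1·34 + 13
34 = 2·13 + 8
13 = 1·8 + 5
8 = 1·5 + 3
5 = 1·3 + 2
3 = 1·2 + 1
2 = 2·1 + 0
gcd(34, 47) = 1, so the inverse exists.
Back-substitute for 1:
1 = 1·3 − 1·2
  = −1·5 + 2·3
  = 2·8 − 3·5
  = −3·13 + 5·8
  = 5·34 − 13·13
  = −13·47 + 18·34
So 34⁻¹ ≡ 18 (mod 47).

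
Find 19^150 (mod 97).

89

Using repeated squaring:
150 in binary is 10010110, i.e. 150 = 128 + 16 + 4 + 2.
19^1 ≡ 19 (mod 97)
19^2 ≡ 19^2 = 361 ≡ 70 (mod 97)
19^4 ≡ 70^2 = 4900 ≡ 50 (mod 97)
19^8 ≡ 50^2 = 2500 ≡ 75 (mod 97)
19^16 ≡ 75^2 = 5625 ≡ 96 (mod 97)
19^32 ≡ 96^2 = 9216 ≡ 1 (mod 97)
19^64 ≡ 1^2 = 1 (mod 97)
19^128 ≡ 1^2 = 1 (mod 97)
19^150 = 19^128 · 19^16 · 19^4 · 19^2 ≡ 1 · 96 · 50 · 70 (mod 97).
Accumulate the product:
1 · 96 = 96
96 · 50 = 4800 ≡ 47
47 · 70 = 3290 ≡ 89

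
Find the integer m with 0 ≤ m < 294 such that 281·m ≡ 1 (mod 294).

By the extended Euclidean algorithm:
294 = 1×281 + 13
281 = 21×13 + 8
13 = 1×8 + 5
8 = 1×5 + 3
5 = 1×3 + 2
3 = 1×2 + 1
2 = 2×1 + 0
gcd(281, 294) = 1, so the inverse exists.
Bézout: 1 = −108×294 + 113×281.
So 281⁻¹ ≡ 113 (mod 294).

113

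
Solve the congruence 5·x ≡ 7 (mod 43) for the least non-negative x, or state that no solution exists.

10

gcd(5, 43) = 1, so a unique solution mod 43 exists.
5⁻¹ ≡ 26 (mod 43).
x ≡ 26·7 ≡ 10 (mod 43).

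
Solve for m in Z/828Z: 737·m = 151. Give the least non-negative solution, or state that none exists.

335

gcd(737, 828) = 1, so a unique solution mod 828 exists.
737⁻¹ ≡ 737 (mod 828).
m ≡ 737·151 ≡ 335 (mod 828).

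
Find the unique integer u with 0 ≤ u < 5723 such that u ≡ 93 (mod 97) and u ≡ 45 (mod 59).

3585

97⁻¹ mod 59: 97×14 ≡ 1 (mod 59), so 97⁻¹ ≡ 14.
u = 93 + 97×((45 − 93)×14 mod 59) = 93 + 97×36 = 3585.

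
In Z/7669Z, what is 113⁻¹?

6651

Run the extended Euclidean algorithm:
7669 = 67·113 + 98
113 = 1·98 + 15
98 = 6·15 + 8
15 = 1·8 + 7
8 = 1·7 + 1
7 = 7·1 + 0
gcd(113, 7669) = 1, so the inverse exists.
Bézout: 1 = 15·7669 − 1018·113.
So 113⁻¹ ≡ −1018 ≡ 6651 (mod 7669).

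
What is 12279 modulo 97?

57

12279 = 126*97 + 57, so 12279 ≡ 57 (mod 97).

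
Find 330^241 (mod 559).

241 in binary is 11110001, i.e. 241 = 128 + 64 + 32 + 16 + 1.
330^1 ≡ 330 (mod 559)
330^2 ≡ 330^2 = 108900 ≡ 454 (mod 559)
330^4 ≡ 454^2 = 206116 ≡ 404 (mod 559)
330^8 ≡ 404^2 = 163216 ≡ 547 (mod 559)
330^16 ≡ 547^2 = 299209 ≡ 144 (mod 559)
330^32 ≡ 144^2 = 20736 ≡ 53 (mod 559)
330^64 ≡ 53^2 = 2809 ≡ 14 (mod 559)
330^128 ≡ 14^2 = 196 (mod 559)
330^241 = 330^128 · 330^64 · 330^32 · 330^16 · 330^1 ≡ 196 · 14 · 53 · 144 · 330 (mod 559).
Accumulate the product:
196 · 14 = 2744 ≡ 508
508 · 53 = 26924 ≡ 92
92 · 144 = 13248 ≡ 391
391 · 330 = 129030 ≡ 460

460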